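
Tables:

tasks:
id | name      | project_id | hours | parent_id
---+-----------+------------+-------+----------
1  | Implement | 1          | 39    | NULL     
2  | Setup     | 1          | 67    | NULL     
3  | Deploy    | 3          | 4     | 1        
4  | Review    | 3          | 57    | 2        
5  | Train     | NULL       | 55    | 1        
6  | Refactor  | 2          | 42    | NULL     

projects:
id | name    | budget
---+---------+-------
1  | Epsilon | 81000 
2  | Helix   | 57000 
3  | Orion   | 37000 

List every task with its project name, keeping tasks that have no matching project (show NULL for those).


LEFT JOIN keeps every row from tasks (the left table); where project_id has no match in projects, the project columns become NULL. Walk through each task:
  - task 1 (Implement): project_id=1 -> matches Epsilon
  - task 2 (Setup): project_id=1 -> matches Epsilon
  - task 3 (Deploy): project_id=3 -> matches Orion
  - task 4 (Review): project_id=3 -> matches Orion
  - task 5 (Train): project_id=NULL, no match -> kept with NULL
  - task 6 (Refactor): project_id=2 -> matches Helix
All 6 rows appear; 1 has NULL project.

SQL:
SELECT a.name, b.name AS project
FROM tasks a
LEFT JOIN projects b ON a.project_id = b.id

Result:
name      | project
----------+--------
Implement | Epsilon
Setup     | Epsilon
Deploy    | Orion  
Review    | Orion  
Train     | NULL   
Refactor  | Helix  


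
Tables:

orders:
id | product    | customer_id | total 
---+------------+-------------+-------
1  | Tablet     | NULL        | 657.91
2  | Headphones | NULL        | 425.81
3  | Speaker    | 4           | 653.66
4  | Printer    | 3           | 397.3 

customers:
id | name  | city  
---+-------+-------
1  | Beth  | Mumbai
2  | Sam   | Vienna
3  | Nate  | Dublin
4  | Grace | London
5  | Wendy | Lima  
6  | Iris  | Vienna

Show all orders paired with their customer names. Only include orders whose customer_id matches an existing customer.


INNER JOIN keeps only orders rows whose customer_id matches an id in customers. Walk through each order:
  - order 1 (Tablet): customer_id=NULL, no match -> dropped
  - order 2 (Headphones): customer_id=NULL, no match -> dropped
  - order 3 (Speaker): customer_id=4 -> matches Grace
  - order 4 (Printer): customer_id=3 -> matches Nate
So 2 of 4 rows are dropped.

SQL:
SELECT a.product, b.name AS customer
FROM orders a
INNER JOIN customers b ON a.customer_id = b.id

Result:
product | customer
--------+---------
Speaker | Grace   
Printer | Nate    


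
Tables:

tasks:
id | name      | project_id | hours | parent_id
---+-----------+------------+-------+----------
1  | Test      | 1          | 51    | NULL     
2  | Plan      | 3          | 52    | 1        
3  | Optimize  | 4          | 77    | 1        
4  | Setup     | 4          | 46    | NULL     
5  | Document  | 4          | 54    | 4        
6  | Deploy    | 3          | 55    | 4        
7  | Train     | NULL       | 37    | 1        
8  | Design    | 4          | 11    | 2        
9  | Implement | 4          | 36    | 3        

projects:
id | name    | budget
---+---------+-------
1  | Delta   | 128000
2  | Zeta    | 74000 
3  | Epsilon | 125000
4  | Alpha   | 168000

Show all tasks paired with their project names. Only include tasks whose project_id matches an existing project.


INNER JOIN keeps only tasks rows whose project_id matches an id in projects. Walk through each task:
  - task 1 (Test): project_id=1 -> matches Delta
  - task 2 (Plan): project_id=3 -> matches Epsilon
  - task 3 (Optimize): project_id=4 -> matches Alpha
  - task 4 (Setup): project_id=4 -> matches Alpha
  - task 5 (Document): project_id=4 -> matches Alpha
  - task 6 (Deploy): project_id=3 -> matches Epsilon
  - task 7 (Train): project_id=NULL, no match -> dropped
  - task 8 (Design): project_id=4 -> matches Alpha
  - task 9 (Implement): project_id=4 -> matches Alpha
So 1 of 9 rows is dropped.

SQL:
SELECT a.name, b.name AS project
FROM tasks a
INNER JOIN projects b ON a.project_id = b.id

Result:
name      | project
----------+--------
Test      | Delta  
Plan      | Epsilon
Optimize  | Alpha  
Setup     | Alpha  
Document  | Alpha  
Deploy    | Epsilon
Design    | Alpha  
Implement | Alpha  


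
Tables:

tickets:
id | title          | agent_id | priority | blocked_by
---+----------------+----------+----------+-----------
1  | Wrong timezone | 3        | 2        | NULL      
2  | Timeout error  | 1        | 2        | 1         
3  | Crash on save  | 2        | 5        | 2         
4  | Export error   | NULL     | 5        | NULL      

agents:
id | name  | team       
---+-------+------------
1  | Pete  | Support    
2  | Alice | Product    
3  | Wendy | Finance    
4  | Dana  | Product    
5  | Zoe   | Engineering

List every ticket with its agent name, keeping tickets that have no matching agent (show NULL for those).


LEFT JOIN keeps every row from tickets (the left table); where agent_id has no match in agents, the agent columns become NULL. Walk through each ticket:
  - ticket 1 (Wrong timezone): agent_id=3 -> matches Wendy
  - ticket 2 (Timeout error): agent_id=1 -> matches Pete
  - ticket 3 (Crash on save): agent_id=2 -> matches Alice
  - ticket 4 (Export error): agent_id=NULL, no match -> kept with NULL
All 4 rows appear; 1 has NULL agent.

SQL:
SELECT a.title, b.name AS agent
FROM tickets a
LEFT JOIN agents b ON a.agent_id = b.id

Result:
title          | agent
---------------+------
Wrong timezone | Wendy
Timeout error  | Pete 
Crash on save  | Alice
Export error   | NULL 


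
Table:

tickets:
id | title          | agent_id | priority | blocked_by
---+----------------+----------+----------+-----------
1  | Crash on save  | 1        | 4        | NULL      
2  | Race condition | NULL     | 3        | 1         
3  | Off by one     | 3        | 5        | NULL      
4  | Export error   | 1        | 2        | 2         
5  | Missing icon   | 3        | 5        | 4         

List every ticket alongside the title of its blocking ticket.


This is a self-join: tickets is joined to a second copy of itself, matching each row's blocked_by to another row's id. Use LEFT JOIN so rows with blocked_by=NULL are kept.
  - ticket 1 (Crash on save): blocked_by=NULL -> NULL
  - ticket 2 (Race condition): blocked_by=1 -> Crash on save
  - ticket 3 (Off by one): blocked_by=NULL -> NULL
  - ticket 4 (Export error): blocked_by=2 -> Race condition
  - ticket 5 (Missing icon): blocked_by=4 -> Export error

SQL:
SELECT a.title AS item, b.title AS blocked_by
FROM tickets a
LEFT JOIN tickets b ON a.blocked_by = b.id

Result:
item           | blocked_by    
---------------+---------------
Crash on save  | NULL          
Race condition | Crash on save 
Off by one     | NULL          
Export error   | Race condition
Missing icon   | Export error  


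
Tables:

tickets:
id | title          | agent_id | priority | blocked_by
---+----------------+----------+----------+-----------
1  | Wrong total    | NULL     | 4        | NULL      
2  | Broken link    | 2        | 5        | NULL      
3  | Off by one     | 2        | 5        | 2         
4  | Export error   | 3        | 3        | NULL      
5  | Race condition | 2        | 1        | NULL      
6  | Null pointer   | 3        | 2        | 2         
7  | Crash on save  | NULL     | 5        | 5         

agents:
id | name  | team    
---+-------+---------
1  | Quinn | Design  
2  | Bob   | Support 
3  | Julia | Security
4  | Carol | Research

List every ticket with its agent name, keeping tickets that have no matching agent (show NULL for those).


LEFT JOIN keeps every row from tickets (the left table); where agent_id has no match in agents, the agent columns become NULL. Walk through each ticket:
  - ticket 1 (Wrong total): agent_id=NULL, no match -> kept with NULL
  - ticket 2 (Broken link): agent_id=2 -> matches Bob
  - ticket 3 (Off by one): agent_id=2 -> matches Bob
  - ticket 4 (Export error): agent_id=3 -> matches Julia
  - ticket 5 (Race condition): agent_id=2 -> matches Bob
  - ticket 6 (Null pointer): agent_id=3 -> matches Julia
  - ticket 7 (Crash on save): agent_id=NULL, no match -> kept with NULL
All 7 rows appear; 2 have NULL agent.

SQL:
SELECT a.title, b.name AS agent
FROM tickets a
LEFT JOIN agents b ON a.agent_id = b.id

Result:
title          | agent
---------------+------
Wrong total    | NULL 
Broken link    | Bob  
Off by one     | Bob  
Export error   | Julia
Race condition | Bob  
Null pointer   | Julia
Crash on save  | NULL 


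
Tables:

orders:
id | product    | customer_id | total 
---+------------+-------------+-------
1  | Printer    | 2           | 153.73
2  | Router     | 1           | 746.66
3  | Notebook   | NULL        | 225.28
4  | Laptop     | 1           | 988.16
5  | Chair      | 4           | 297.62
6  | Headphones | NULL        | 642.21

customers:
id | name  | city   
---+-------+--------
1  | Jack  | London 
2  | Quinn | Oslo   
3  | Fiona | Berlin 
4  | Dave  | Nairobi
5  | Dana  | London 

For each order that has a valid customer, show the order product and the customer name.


INNER JOIN keeps only orders rows whose customer_id matches an id in customers. Walk through each order:
  - order 1 (Printer): customer_id=2 -> matches Quinn
  - order 2 (Router): customer_id=1 -> matches Jack
  - order 3 (Notebook): customer_id=NULL, no match -> dropped
  - order 4 (Laptop): customer_id=1 -> matches Jack
  - order 5 (Chair): customer_id=4 -> matches Dave
  - order 6 (Headphones): customer_id=NULL, no match -> dropped
So 2 of 6 rows are dropped.

SQL:
SELECT a.product, b.name AS customer
FROM orders a
INNER JOIN customers b ON a.customer_id = b.id

Result:
product | customer
--------+---------
Printer | Quinn   
Router  | Jack    
Laptop  | Jack    
Chair   | Dave    


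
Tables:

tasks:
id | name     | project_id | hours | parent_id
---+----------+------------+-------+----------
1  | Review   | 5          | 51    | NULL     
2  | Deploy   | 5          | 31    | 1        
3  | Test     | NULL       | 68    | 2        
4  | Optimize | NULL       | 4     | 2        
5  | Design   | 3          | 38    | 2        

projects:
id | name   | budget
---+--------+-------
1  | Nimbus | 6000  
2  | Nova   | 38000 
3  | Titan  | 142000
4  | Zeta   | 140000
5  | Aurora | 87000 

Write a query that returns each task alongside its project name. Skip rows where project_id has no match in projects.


INNER JOIN keeps only tasks rows whose project_id matches an id in projects. Walk through each task:
  - task 1 (Review): project_id=5 -> matches Aurora
  - task 2 (Deploy): project_id=5 -> matches Aurora
  - task 3 (Test): project_id=NULL, no match -> dropped
  - task 4 (Optimize): project_id=NULL, no match -> dropped
  - task 5 (Design): project_id=3 -> matches Titan
So 2 of 5 rows are dropped.

SQL:
SELECT a.name, b.name AS project
FROM tasks a
INNER JOIN projects b ON a.project_id = b.id

Result:
name   | project
-------+--------
Review | Aurora 
Deploy | Aurora 
Design | Titan  


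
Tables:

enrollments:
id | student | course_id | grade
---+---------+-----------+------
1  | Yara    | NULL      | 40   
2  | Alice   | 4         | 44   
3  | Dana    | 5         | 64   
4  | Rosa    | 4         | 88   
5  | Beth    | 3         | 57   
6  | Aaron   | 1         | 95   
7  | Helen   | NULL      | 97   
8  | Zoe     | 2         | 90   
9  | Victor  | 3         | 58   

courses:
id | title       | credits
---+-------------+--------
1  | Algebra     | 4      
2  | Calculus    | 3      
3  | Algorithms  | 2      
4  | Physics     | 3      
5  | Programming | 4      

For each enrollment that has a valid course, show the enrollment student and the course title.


INNER JOIN keeps only enrollments rows whose course_id matches an id in courses. Walk through each enrollment:
  - enrollment 1 (Yara): course_id=NULL, no match -> dropped
  - enrollment 2 (Alice): course_id=4 -> matches Physics
  - enrollment 3 (Dana): course_id=5 -> matches Programming
  - enrollment 4 (Rosa): course_id=4 -> matches Physics
  - enrollment 5 (Beth): course_id=3 -> matches Algorithms
  - enrollment 6 (Aaron): course_id=1 -> matches Algebra
  - enrollment 7 (Helen): course_id=NULL, no match -> dropped
  - enrollment 8 (Zoe): course_id=2 -> matches Calculus
  - enrollment 9 (Victor): course_id=3 -> matches Algorithms
So 2 of 9 rows are dropped.

SQL:
SELECT a.student, b.title AS course
FROM enrollments a
INNER JOIN courses b ON a.course_id = b.id

Result:
student | course     
--------+------------
Alice   | Physics    
Dana    | Programming
Rosa    | Physics    
Beth    | Algorithms 
Aaron   | Algebra    
Zoe     | Calculus   
Victor  | Algorithms 


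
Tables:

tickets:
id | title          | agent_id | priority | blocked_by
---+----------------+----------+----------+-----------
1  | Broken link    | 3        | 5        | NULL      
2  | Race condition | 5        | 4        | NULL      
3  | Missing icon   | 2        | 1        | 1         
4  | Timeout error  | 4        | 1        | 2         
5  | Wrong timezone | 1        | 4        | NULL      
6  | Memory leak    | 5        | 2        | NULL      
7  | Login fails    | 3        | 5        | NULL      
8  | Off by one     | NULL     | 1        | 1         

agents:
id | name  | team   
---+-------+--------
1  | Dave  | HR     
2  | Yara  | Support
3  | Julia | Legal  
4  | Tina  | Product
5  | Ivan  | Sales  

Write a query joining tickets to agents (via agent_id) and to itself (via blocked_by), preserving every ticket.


Two LEFT JOINs from the same base table tickets: one to agents via agent_id, one to tickets itself via blocked_by. Both are LEFT so every ticket is preserved.
Match against agents:
  - ticket 1 (Broken link): agent_id=3 -> matches Julia
  - ticket 2 (Race condition): agent_id=5 -> matches Ivan
  - ticket 3 (Missing icon): agent_id=2 -> matches Yara
  - ticket 4 (Timeout error): agent_id=4 -> matches Tina
  - ticket 5 (Wrong timezone): agent_id=1 -> matches Dave
  - ticket 6 (Memory leak): agent_id=5 -> matches Ivan
  - ticket 7 (Login fails): agent_id=3 -> matches Julia
  - ticket 8 (Off by one): agent_id=NULL, no match -> kept with NULL
Match against tickets (self):
  - ticket 1 (Broken link): blocked_by=NULL -> NULL
  - ticket 2 (Race condition): blocked_by=NULL -> NULL
  - ticket 3 (Missing icon): blocked_by=1 -> Broken link
  - ticket 4 (Timeout error): blocked_by=2 -> Race condition
  - ticket 5 (Wrong timezone): blocked_by=NULL -> NULL
  - ticket 6 (Memory leak): blocked_by=NULL -> NULL
  - ticket 7 (Login fails): blocked_by=NULL -> NULL
  - ticket 8 (Off by one): blocked_by=1 -> Broken link

SQL:
SELECT a.title, b.name AS agent, c.title AS blocked_by
FROM tickets a
LEFT JOIN agents b ON a.agent_id = b.id
LEFT JOIN tickets c ON a.blocked_by = c.id

Result:
title          | agent | blocked_by    
---------------+-------+---------------
Broken link    | Julia | NULL          
Race condition | Ivan  | NULL          
Missing icon   | Yara  | Broken link   
Timeout error  | Tina  | Race condition
Wrong timezone | Dave  | NULL          
Memory leak    | Ivan  | NULL          
Login fails    | Julia | NULL          
Off by one     | NULL  | Broken link   


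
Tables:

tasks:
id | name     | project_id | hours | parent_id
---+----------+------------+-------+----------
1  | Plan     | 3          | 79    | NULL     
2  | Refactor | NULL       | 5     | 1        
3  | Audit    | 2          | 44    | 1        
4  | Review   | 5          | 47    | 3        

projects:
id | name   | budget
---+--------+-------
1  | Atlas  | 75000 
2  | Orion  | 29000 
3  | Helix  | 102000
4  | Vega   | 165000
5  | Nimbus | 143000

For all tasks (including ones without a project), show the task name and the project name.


LEFT JOIN keeps every row from tasks (the left table); where project_id has no match in projects, the project columns become NULL. Walk through each task:
  - task 1 (Plan): project_id=3 -> matches Helix
  - task 2 (Refactor): project_id=NULL, no match -> kept with NULL
  - task 3 (Audit): project_id=2 -> matches Orion
  - task 4 (Review): project_id=5 -> matches Nimbus
All 4 rows appear; 1 has NULL project.

SQL:
SELECT a.name, b.name AS project
FROM tasks a
LEFT JOIN projects b ON a.project_id = b.id

Result:
name     | project
---------+--------
Plan     | Helix  
Refactor | NULL   
Audit    | Orion  
Review   | Nimbus 


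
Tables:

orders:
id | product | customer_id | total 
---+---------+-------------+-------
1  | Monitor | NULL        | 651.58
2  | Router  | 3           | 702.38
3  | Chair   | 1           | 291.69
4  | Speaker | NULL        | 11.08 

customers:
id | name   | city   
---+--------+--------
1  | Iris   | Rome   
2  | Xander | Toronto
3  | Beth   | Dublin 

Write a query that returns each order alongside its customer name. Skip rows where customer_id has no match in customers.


INNER JOIN keeps only orders rows whose customer_id matches an id in customers. Walk through each order:
  - order 1 (Monitor): customer_id=NULL, no match -> dropped
  - order 2 (Router): customer_id=3 -> matches Beth
  - order 3 (Chair): customer_id=1 -> matches Iris
  - order 4 (Speaker): customer_id=NULL, no match -> dropped
So 2 of 4 rows are dropped.

SQL:
SELECT a.product, b.name AS customer
FROM orders a
INNER JOIN customers b ON a.customer_id = b.id

Result:
product | customer
--------+---------
Router  | Beth    
Chair   | Iris    


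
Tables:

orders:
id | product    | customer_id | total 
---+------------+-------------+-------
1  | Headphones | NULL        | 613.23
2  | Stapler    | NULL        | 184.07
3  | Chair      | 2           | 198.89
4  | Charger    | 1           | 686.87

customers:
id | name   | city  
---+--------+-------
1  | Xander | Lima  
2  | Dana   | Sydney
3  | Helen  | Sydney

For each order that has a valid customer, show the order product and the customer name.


INNER JOIN keeps only orders rows whose customer_id matches an id in customers. Walk through each order:
  - order 1 (Headphones): customer_id=NULL, no match -> dropped
  - order 2 (Stapler): customer_id=NULL, no match -> dropped
  - order 3 (Chair): customer_id=2 -> matches Dana
  - order 4 (Charger): customer_id=1 -> matches Xander
So 2 of 4 rows are dropped.

SQL:
SELECT a.product, b.name AS customer
FROM orders a
INNER JOIN customers b ON a.customer_id = b.id

Result:
product | customer
--------+---------
Chair   | Dana    
Charger | Xander  


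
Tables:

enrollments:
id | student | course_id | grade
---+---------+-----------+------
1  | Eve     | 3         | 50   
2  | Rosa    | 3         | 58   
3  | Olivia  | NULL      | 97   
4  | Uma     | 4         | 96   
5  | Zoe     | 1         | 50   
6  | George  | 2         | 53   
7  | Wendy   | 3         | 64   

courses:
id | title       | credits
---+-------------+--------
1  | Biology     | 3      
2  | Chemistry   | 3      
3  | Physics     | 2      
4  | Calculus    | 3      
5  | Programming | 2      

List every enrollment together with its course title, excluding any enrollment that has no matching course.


INNER JOIN keeps only enrollments rows whose course_id matches an id in courses. Walk through each enrollment:
  - enrollment 1 (Eve): course_id=3 -> matches Physics
  - enrollment 2 (Rosa): course_id=3 -> matches Physics
  - enrollment 3 (Olivia): course_id=NULL, no match -> dropped
  - enrollment 4 (Uma): course_id=4 -> matches Calculus
  - enrollment 5 (Zoe): course_id=1 -> matches Biology
  - enrollment 6 (George): course_id=2 -> matches Chemistry
  - enrollment 7 (Wendy): course_id=3 -> matches Physics
So 1 of 7 rows is dropped.

SQL:
SELECT a.student, b.title AS course
FROM enrollments a
INNER JOIN courses b ON a.course_id = b.id

Result:
student | course   
--------+----------
Eve     | Physics  
Rosa    | Physics  
Uma     | Calculus 
Zoe     | Biology  
George  | Chemistry
Wendy   | Physics  


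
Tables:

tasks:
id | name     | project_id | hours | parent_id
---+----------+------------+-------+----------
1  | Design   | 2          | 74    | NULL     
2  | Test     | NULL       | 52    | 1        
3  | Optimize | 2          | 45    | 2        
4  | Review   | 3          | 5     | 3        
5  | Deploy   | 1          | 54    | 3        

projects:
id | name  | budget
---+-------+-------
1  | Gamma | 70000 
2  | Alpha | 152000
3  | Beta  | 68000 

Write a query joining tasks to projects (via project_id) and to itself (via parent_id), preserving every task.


Two LEFT JOINs from the same base table tasks: one to projects via project_id, one to tasks itself via parent_id. Both are LEFT so every task is preserved.
Match against projects:
  - task 1 (Design): project_id=2 -> matches Alpha
  - task 2 (Test): project_id=NULL, no match -> kept with NULL
  - task 3 (Optimize): project_id=2 -> matches Alpha
  - task 4 (Review): project_id=3 -> matches Beta
  - task 5 (Deploy): project_id=1 -> matches Gamma
Match against tasks (self):
  - task 1 (Design): parent_id=NULL -> NULL
  - task 2 (Test): parent_id=1 -> Design
  - task 3 (Optimize): parent_id=2 -> Test
  - task 4 (Review): parent_id=3 -> Optimize
  - task 5 (Deploy): parent_id=3 -> Optimize

SQL:
SELECT a.name, b.name AS project, c.name AS parent
FROM tasks a
LEFT JOIN projects b ON a.project_id = b.id
LEFT JOIN tasks c ON a.parent_id = c.id

Result:
name     | project | parent  
---------+---------+---------
Design   | Alpha   | NULL    
Test     | NULL    | Design  
Optimize | Alpha   | Test    
Review   | Beta    | Optimize
Deploy   | Gamma   | Optimize


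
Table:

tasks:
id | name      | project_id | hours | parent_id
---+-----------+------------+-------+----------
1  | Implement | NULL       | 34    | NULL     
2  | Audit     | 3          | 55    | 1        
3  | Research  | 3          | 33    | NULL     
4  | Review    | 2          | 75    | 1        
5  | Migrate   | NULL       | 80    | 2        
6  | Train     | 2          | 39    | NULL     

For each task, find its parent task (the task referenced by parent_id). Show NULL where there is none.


This is a self-join: tasks is joined to a second copy of itself, matching each row's parent_id to another row's id. Use LEFT JOIN so rows with parent_id=NULL are kept.
  - task 1 (Implement): parent_id=NULL -> NULL
  - task 2 (Audit): parent_id=1 -> Implement
  - task 3 (Research): parent_id=NULL -> NULL
  - task 4 (Review): parent_id=1 -> Implement
  - task 5 (Migrate): parent_id=2 -> Audit
  - task 6 (Train): parent_id=NULL -> NULL

SQL:
SELECT a.name AS item, b.name AS parent
FROM tasks a
LEFT JOIN tasks b ON a.parent_id = b.id

Result:
item      | parent   
----------+----------
Implement | NULL     
Audit     | Implement
Research  | NULL     
Review    | Implement
Migrate   | Audit    
Train     | NULL     


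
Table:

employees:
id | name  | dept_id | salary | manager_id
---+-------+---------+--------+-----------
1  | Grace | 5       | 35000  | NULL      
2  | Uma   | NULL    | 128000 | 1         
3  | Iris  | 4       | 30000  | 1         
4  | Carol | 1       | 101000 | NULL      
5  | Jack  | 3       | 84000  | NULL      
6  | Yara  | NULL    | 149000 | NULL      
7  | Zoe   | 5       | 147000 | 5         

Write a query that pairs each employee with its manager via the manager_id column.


This is a self-join: employees is joined to a second copy of itself, matching each row's manager_id to another row's id. Use LEFT JOIN so rows with manager_id=NULL are kept.
  - employee 1 (Grace): manager_id=NULL -> NULL
  - employee 2 (Uma): manager_id=1 -> Grace
  - employee 3 (Iris): manager_id=1 -> Grace
  - employee 4 (Carol): manager_id=NULL -> NULL
  - employee 5 (Jack): manager_id=NULL -> NULL
  - employee 6 (Yara): manager_id=NULL -> NULL
  - employee 7 (Zoe): manager_id=5 -> Jack

SQL:
SELECT a.name AS item, b.name AS manager
FROM employees a
LEFT JOIN employees b ON a.manager_id = b.id

Result:
item  | manager
------+--------
Grace | NULL   
Uma   | Grace  
Iris  | Grace  
Carol | NULL   
Jack  | NULL   
Yara  | NULL   
Zoe   | Jack   


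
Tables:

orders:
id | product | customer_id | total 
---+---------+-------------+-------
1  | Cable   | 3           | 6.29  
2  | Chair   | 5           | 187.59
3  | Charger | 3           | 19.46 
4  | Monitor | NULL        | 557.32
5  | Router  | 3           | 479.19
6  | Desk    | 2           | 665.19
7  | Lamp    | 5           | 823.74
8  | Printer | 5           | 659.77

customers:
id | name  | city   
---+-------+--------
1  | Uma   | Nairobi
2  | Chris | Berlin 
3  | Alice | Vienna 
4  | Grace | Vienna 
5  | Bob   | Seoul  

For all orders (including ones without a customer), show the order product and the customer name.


LEFT JOIN keeps every row from orders (the left table); where customer_id has no match in customers, the customer columns become NULL. Walk through each order:
  - order 1 (Cable): customer_id=3 -> matches Alice
  - order 2 (Chair): customer_id=5 -> matches Bob
  - order 3 (Charger): customer_id=3 -> matches Alice
  - order 4 (Monitor): customer_id=NULL, no match -> kept with NULL
  - order 5 (Router): customer_id=3 -> matches Alice
  - order 6 (Desk): customer_id=2 -> matches Chris
  - order 7 (Lamp): customer_id=5 -> matches Bob
  - order 8 (Printer): customer_id=5 -> matches Bob
All 8 rows appear; 1 has NULL customer.

SQL:
SELECT a.product, b.name AS customer
FROM orders a
LEFT JOIN customers b ON a.customer_id = b.id

Result:
product | customer
--------+---------
Cable   | Alice   
Chair   | Bob     
Charger | Alice   
Monitor | NULL    
Router  | Alice   
Desk    | Chris   
Lamp    | Bob     
Printer | Bob     


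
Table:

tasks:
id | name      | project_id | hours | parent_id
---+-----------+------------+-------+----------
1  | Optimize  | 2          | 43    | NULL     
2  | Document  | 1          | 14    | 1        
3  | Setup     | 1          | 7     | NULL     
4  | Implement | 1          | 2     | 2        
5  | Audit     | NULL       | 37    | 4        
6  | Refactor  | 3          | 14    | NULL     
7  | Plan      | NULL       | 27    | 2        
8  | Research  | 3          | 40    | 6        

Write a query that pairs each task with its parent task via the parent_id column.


This is a self-join: tasks is joined to a second copy of itself, matching each row's parent_id to another row's id. Use LEFT JOIN so rows with parent_id=NULL are kept.
  - task 1 (Optimize): parent_id=NULL -> NULL
  - task 2 (Document): parent_id=1 -> Optimize
  - task 3 (Setup): parent_id=NULL -> NULL
  - task 4 (Implement): parent_id=2 -> Document
  - task 5 (Audit): parent_id=4 -> Implement
  - task 6 (Refactor): parent_id=NULL -> NULL
  - task 7 (Plan): parent_id=2 -> Document
  - task 8 (Research): parent_id=6 -> Refactor

SQL:
SELECT a.name AS item, b.name AS parent
FROM tasks a
LEFT JOIN tasks b ON a.parent_id = b.id

Result:
item      | parent   
----------+----------
Optimize  | NULL     
Document  | Optimize 
Setup     | NULL     
Implement | Document 
Audit     | Implement
Refactor  | NULL     
Plan      | Document 
Research  | Refactor 


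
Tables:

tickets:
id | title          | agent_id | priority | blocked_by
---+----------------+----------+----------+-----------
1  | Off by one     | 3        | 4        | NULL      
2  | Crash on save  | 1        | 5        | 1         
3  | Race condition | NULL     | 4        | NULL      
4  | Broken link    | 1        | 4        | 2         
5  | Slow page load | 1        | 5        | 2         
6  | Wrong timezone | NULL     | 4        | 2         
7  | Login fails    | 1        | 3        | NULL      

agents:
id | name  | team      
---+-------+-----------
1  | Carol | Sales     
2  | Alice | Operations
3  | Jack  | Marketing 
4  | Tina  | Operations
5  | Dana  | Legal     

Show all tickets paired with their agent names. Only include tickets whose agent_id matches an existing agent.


INNER JOIN keeps only tickets rows whose agent_id matches an id in agents. Walk through each ticket:
  - ticket 1 (Off by one): agent_id=3 -> matches Jack
  - ticket 2 (Crash on save): agent_id=1 -> matches Carol
  - ticket 3 (Race condition): agent_id=NULL, no match -> dropped
  - ticket 4 (Broken link): agent_id=1 -> matches Carol
  - ticket 5 (Slow page load): agent_id=1 -> matches Carol
  - ticket 6 (Wrong timezone): agent_id=NULL, no match -> dropped
  - ticket 7 (Login fails): agent_id=1 -> matches Carol
So 2 of 7 rows are dropped.

SQL:
SELECT a.title, b.name AS agent
FROM tickets a
INNER JOIN agents b ON a.agent_id = b.id

Result:
title          | agent
---------------+------
Off by one     | Jack 
Crash on save  | Carol
Broken link    | Carol
Slow page load | Carol
Login fails    | Carol


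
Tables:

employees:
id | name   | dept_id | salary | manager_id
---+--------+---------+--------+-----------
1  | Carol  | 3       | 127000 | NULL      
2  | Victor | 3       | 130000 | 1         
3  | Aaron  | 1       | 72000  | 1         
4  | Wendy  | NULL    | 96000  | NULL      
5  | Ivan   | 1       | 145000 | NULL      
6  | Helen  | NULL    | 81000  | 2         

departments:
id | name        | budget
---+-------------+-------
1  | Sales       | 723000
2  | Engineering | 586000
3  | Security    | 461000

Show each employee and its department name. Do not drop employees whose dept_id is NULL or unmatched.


LEFT JOIN keeps every row from employees (the left table); where dept_id has no match in departments, the department columns become NULL. Walk through each employee:
  - employee 1 (Carol): dept_id=3 -> matches Security
  - employee 2 (Victor): dept_id=3 -> matches Security
  - employee 3 (Aaron): dept_id=1 -> matches Sales
  - employee 4 (Wendy): dept_id=NULL, no match -> kept with NULL
  - employee 5 (Ivan): dept_id=1 -> matches Sales
  - employee 6 (Helen): dept_id=NULL, no match -> kept with NULL
All 6 rows appear; 2 have NULL department.

SQL:
SELECT a.name, b.name AS department
FROM employees a
LEFT JOIN departments b ON a.dept_id = b.id

Result:
name   | department
-------+-----------
Carol  | Security  
Victor | Security  
Aaron  | Sales     
Wendy  | NULL      
Ivan   | Sales     
Helen  | NULL      


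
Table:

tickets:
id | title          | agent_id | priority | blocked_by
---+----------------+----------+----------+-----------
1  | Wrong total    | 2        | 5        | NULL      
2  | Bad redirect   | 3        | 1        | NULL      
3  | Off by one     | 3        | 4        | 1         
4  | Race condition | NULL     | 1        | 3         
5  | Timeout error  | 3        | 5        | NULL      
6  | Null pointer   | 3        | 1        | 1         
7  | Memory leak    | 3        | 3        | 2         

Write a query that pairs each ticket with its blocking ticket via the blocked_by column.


This is a self-join: tickets is joined to a second copy of itself, matching each row's blocked_by to another row's id. Use LEFT JOIN so rows with blocked_by=NULL are kept.
  - ticket 1 (Wrong total): blocked_by=NULL -> NULL
  - ticket 2 (Bad redirect): blocked_by=NULL -> NULL
  - ticket 3 (Off by one): blocked_by=1 -> Wrong total
  - ticket 4 (Race condition): blocked_by=3 -> Off by one
  - ticket 5 (Timeout error): blocked_by=NULL -> NULL
  - ticket 6 (Null pointer): blocked_by=1 -> Wrong total
  - ticket 7 (Memory leak): blocked_by=2 -> Bad redirect

SQL:
SELECT a.title AS item, b.title AS blocked_by
FROM tickets a
LEFT JOIN tickets b ON a.blocked_by = b.id

Result:
item           | blocked_by  
---------------+-------------
Wrong total    | NULL        
Bad redirect   | NULL        
Off by one     | Wrong total 
Race condition | Off by one  
Timeout error  | NULL        
Null pointer   | Wrong total 
Memory leak    | Bad redirect


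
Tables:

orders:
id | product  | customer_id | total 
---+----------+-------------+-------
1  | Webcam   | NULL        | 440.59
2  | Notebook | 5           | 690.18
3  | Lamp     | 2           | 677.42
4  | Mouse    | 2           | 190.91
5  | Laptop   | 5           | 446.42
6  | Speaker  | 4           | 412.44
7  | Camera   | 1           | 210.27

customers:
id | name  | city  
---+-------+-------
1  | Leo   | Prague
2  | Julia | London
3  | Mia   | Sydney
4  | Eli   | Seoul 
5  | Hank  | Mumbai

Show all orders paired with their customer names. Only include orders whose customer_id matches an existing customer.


INNER JOIN keeps only orders rows whose customer_id matches an id in customers. Walk through each order:
  - order 1 (Webcam): customer_id=NULL, no match -> dropped
  - order 2 (Notebook): customer_id=5 -> matches Hank
  - order 3 (Lamp): customer_id=2 -> matches Julia
  - order 4 (Mouse): customer_id=2 -> matches Julia
  - order 5 (Laptop): customer_id=5 -> matches Hank
  - order 6 (Speaker): customer_id=4 -> matches Eli
  - order 7 (Camera): customer_id=1 -> matches Leo
So 1 of 7 rows is dropped.

SQL:
SELECT a.product, b.name AS customer
FROM orders a
INNER JOIN customers b ON a.customer_id = b.id

Result:
product  | customer
---------+---------
Notebook | Hank    
Lamp     | Julia   
Mouse    | Julia   
Laptop   | Hank    
Speaker  | Eli     
Camera   | Leo     


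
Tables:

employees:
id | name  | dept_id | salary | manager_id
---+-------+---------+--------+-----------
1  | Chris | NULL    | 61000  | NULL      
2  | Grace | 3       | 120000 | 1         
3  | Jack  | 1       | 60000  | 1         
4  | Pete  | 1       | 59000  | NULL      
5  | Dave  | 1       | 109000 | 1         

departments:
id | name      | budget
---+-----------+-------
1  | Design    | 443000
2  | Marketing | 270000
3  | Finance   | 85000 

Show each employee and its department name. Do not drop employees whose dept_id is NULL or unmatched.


LEFT JOIN keeps every row from employees (the left table); where dept_id has no match in departments, the department columns become NULL. Walk through each employee:
  - employee 1 (Chris): dept_id=NULL, no match -> kept with NULL
  - employee 2 (Grace): dept_id=3 -> matches Finance
  - employee 3 (Jack): dept_id=1 -> matches Design
  - employee 4 (Pete): dept_id=1 -> matches Design
  - employee 5 (Dave): dept_id=1 -> matches Design
All 5 rows appear; 1 has NULL department.

SQL:
SELECT a.name, b.name AS department
FROM employees a
LEFT JOIN departments b ON a.dept_id = b.id

Result:
name  | department
------+-----------
Chris | NULL      
Grace | Finance   
Jack  | Design    
Pete  | Design    
Dave  | Design    


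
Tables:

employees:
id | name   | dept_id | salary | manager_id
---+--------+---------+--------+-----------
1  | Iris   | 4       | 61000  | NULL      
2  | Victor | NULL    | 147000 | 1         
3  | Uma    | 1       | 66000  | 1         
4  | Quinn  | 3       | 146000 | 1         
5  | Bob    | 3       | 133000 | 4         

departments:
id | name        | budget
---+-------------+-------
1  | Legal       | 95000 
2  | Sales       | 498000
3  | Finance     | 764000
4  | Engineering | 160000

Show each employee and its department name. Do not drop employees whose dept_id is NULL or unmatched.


LEFT JOIN keeps every row from employees (the left table); where dept_id has no match in departments, the department columns become NULL. Walk through each employee:
  - employee 1 (Iris): dept_id=4 -> matches Engineering
  - employee 2 (Victor): dept_id=NULL, no match -> kept with NULL
  - employee 3 (Uma): dept_id=1 -> matches Legal
  - employee 4 (Quinn): dept_id=3 -> matches Finance
  - employee 5 (Bob): dept_id=3 -> matches Finance
All 5 rows appear; 1 has NULL department.

SQL:
SELECT a.name, b.name AS department
FROM employees a
LEFT JOIN departments b ON a.dept_id = b.id

Result:
name   | department 
-------+------------
Iris   | Engineering
Victor | NULL       
Uma    | Legal      
Quinn  | Finance    
Bob    | Finance    


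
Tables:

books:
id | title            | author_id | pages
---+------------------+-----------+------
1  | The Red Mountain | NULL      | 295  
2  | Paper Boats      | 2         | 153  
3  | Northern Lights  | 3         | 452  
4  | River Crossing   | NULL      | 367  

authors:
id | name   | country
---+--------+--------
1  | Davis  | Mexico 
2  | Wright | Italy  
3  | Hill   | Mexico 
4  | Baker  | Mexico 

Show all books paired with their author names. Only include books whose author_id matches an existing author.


INNER JOIN keeps only books rows whose author_id matches an id in authors. Walk through each book:
  - book 1 (The Red Mountain): author_id=NULL, no match -> dropped
  - book 2 (Paper Boats): author_id=2 -> matches Wright
  - book 3 (Northern Lights): author_id=3 -> matches Hill
  - book 4 (River Crossing): author_id=NULL, no match -> dropped
So 2 of 4 rows are dropped.

SQL:
SELECT a.title, b.name AS author
FROM books a
INNER JOIN authors b ON a.author_id = b.id

Result:
title           | author
----------------+-------
Paper Boats     | Wright
Northern Lights | Hill  


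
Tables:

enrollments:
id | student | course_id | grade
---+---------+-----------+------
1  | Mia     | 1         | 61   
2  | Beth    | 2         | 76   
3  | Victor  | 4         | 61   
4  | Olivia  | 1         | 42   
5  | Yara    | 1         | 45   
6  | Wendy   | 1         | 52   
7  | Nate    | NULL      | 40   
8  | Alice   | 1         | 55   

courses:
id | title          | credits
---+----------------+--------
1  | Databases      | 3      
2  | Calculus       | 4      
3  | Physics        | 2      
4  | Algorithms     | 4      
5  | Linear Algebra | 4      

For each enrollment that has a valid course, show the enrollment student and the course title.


INNER JOIN keeps only enrollments rows whose course_id matches an id in courses. Walk through each enrollment:
  - enrollment 1 (Mia): course_id=1 -> matches Databases
  - enrollment 2 (Beth): course_id=2 -> matches Calculus
  - enrollment 3 (Victor): course_id=4 -> matches Algorithms
  - enrollment 4 (Olivia): course_id=1 -> matches Databases
  - enrollment 5 (Yara): course_id=1 -> matches Databases
  - enrollment 6 (Wendy): course_id=1 -> matches Databases
  - enrollment 7 (Nate): course_id=NULL, no match -> dropped
  - enrollment 8 (Alice): course_id=1 -> matches Databases
So 1 of 8 rows is dropped.

SQL:
SELECT a.student, b.title AS course
FROM enrollments a
INNER JOIN courses b ON a.course_id = b.id

Result:
student | course    
--------+-----------
Mia     | Databases 
Beth    | Calculus  
Victor  | Algorithms
Olivia  | Databases 
Yara    | Databases 
Wendy   | Databases 
Alice   | Databases 


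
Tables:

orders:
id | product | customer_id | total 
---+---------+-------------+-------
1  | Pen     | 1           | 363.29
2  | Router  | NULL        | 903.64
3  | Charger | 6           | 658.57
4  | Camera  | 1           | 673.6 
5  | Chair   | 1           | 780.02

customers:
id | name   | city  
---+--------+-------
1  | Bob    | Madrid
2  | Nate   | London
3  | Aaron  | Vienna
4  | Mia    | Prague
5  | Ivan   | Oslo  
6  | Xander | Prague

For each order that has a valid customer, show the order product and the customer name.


INNER JOIN keeps only orders rows whose customer_id matches an id in customers. Walk through each order:
  - order 1 (Pen): customer_id=1 -> matches Bob
  - order 2 (Router): customer_id=NULL, no match -> dropped
  - order 3 (Charger): customer_id=6 -> matches Xander
  - order 4 (Camera): customer_id=1 -> matches Bob
  - order 5 (Chair): customer_id=1 -> matches Bob
So 1 of 5 rows is dropped.

SQL:
SELECT a.product, b.name AS customer
FROM orders a
INNER JOIN customers b ON a.customer_id = b.id

Result:
product | customer
--------+---------
Pen     | Bob     
Charger | Xander  
Camera  | Bob     
Chair   | Bob     


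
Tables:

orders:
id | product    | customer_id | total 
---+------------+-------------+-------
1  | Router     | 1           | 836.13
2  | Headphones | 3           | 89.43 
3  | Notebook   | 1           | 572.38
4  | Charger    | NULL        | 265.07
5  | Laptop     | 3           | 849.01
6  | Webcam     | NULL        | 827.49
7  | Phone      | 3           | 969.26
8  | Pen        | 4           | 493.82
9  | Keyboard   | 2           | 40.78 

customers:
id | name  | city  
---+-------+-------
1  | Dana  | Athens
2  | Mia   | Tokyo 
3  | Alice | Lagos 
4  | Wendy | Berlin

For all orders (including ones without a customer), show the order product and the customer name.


LEFT JOIN keeps every row from orders (the left table); where customer_id has no match in customers, the customer columns become NULL. Walk through each order:
  - order 1 (Router): customer_id=1 -> matches Dana
  - order 2 (Headphones): customer_id=3 -> matches Alice
  - order 3 (Notebook): customer_id=1 -> matches Dana
  - order 4 (Charger): customer_id=NULL, no match -> kept with NULL
  - order 5 (Laptop): customer_id=3 -> matches Alice
  - order 6 (Webcam): customer_id=NULL, no match -> kept with NULL
  - order 7 (Phone): customer_id=3 -> matches Alice
  - order 8 (Pen): customer_id=4 -> matches Wendy
  - order 9 (Keyboard): customer_id=2 -> matches Mia
All 9 rows appear; 2 have NULL customer.

SQL:
SELECT a.product, b.name AS customer
FROM orders a
LEFT JOIN customers b ON a.customer_id = b.id

Result:
product    | customer
-----------+---------
Router     | Dana    
Headphones | Alice   
Notebook   | Dana    
Charger    | NULL    
Laptop     | Alice   
Webcam     | NULL    
Phone      | Alice   
Pen        | Wendy   
Keyboard   | Mia     
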